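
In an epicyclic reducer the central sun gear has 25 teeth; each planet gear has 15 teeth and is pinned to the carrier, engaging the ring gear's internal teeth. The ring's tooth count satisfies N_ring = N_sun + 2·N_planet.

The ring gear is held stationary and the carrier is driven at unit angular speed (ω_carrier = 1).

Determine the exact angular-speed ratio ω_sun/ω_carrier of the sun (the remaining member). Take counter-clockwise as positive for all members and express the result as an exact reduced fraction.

N_ring = 25 + 2·15 = 55
25(ω_s−ω_c) = −55(ω_r−ω_c),  ω_r=0, ω_c=1
ω_s = 1 − (55/25)(0−1) = 16/5
ω_s/ω_c = 16/5

16/5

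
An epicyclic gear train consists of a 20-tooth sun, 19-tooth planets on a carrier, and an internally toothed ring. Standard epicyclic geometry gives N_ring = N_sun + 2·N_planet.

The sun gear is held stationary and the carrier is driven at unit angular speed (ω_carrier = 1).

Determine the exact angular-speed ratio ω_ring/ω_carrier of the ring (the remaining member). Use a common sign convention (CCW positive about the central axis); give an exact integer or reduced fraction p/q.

39/29

N_ring = 20 + 2·19 = 58
20(ω_s−ω_c) = −58(ω_r−ω_c),  ω_s=0, ω_c=1
ω_r = 1 − (20/58)(0−1) = 39/29
ω_r/ω_c = 39/29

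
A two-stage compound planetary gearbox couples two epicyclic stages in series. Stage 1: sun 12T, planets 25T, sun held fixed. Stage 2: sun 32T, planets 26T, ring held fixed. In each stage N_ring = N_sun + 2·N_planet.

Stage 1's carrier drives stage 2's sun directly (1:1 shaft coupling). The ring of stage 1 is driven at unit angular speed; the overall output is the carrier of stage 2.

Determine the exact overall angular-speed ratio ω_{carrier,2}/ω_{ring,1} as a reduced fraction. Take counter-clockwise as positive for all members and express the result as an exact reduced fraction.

248/1073

Stage 1: N_ring = 12 + 2·25 = 62
Stage 1: 12(ω_s−ω_c) = −62(ω_r−ω_c),  ω_s=0, ω_r=1
Stage 1: 12(0−ω_c) = −62(1−ω_c)  ⇒  74ω_c = 62  ⇒  ω_c = 31/37
  ⇒ ω_c¹/ω_r¹ = 31/37
Stage 2: N_ring = 32 + 2·26 = 84
Stage 2: 32(ω_s−ω_c) = −84(ω_r−ω_c),  ω_r=0, ω_s=1
Stage 2: 32(1−ω_c) = −84(0−ω_c)  ⇒  116ω_c = 32  ⇒  ω_c = 8/29
  ⇒ ω_c²/ω_s² = 8/29
Coupling ω_s² = ω_c¹ ⇒ overall = 31/37 × 8/29 = 248/1073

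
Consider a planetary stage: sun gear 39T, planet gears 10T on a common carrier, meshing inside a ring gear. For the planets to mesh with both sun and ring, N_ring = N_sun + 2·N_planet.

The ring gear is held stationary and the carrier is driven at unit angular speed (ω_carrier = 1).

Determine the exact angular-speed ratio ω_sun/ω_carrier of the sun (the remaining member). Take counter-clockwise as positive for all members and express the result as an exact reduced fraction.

N_ring = 39 + 2·10 = 59
39(ω_s−ω_c) = −59(ω_r−ω_c),  ω_r=0, ω_c=1
ω_s = 1 − (59/39)(0−1) = 98/39
ω_s/ω_c = 98/39

98/39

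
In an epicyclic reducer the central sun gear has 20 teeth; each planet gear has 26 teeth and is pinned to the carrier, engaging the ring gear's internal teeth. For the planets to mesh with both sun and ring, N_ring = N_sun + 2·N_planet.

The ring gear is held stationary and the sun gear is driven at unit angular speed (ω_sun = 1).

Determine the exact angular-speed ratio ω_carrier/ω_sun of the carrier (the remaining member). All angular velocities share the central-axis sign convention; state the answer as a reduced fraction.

N_ring = 20 + 2·26 = 72
20(ω_s−ω_c) = −72(ω_r−ω_c),  ω_r=0, ω_s=1
20(1−ω_c) = −72(0−ω_c)  ⇒  92ω_c = 20  ⇒  ω_c = 5/23
ω_c/ω_s = 5/23

5/23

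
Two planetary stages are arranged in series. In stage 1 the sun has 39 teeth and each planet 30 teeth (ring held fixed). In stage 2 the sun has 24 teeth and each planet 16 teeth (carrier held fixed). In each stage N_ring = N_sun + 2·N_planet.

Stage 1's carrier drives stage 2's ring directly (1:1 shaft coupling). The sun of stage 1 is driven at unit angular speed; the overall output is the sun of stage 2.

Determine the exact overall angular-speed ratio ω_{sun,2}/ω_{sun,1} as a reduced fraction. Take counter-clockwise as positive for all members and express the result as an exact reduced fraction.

Stage 1: N_ring = 39 + 2·30 = 99
Stage 1: 39(ω_s−ω_c) = −99(ω_r−ω_c),  ω_r=0, ω_s=1
Stage 1: 39(1−ω_c) = −99(0−ω_c)  ⇒  138ω_c = 39  ⇒  ω_c = 13/46
  ⇒ ω_c¹/ω_s¹ = 13/46
Stage 2: N_ring = 24 + 2·16 = 56
Stage 2: 24(ω_s−ω_c) = −56(ω_r−ω_c),  ω_c=0, ω_r=1
Stage 2: ω_s = 0 − (56/24)(1−0) = -7/3
  ⇒ ω_s²/ω_r² = -7/3
Coupling ω_r² = ω_c¹ ⇒ overall = 13/46 × -7/3 = -91/138

-91/138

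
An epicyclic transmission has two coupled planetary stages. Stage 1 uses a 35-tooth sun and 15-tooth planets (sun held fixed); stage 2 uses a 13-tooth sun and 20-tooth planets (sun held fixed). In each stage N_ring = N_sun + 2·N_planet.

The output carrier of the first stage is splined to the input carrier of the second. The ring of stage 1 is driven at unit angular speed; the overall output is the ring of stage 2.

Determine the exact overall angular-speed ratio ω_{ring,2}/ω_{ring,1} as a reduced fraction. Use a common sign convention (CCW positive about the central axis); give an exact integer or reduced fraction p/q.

Stage 1: N_ring = 35 + 2·15 = 65
Stage 1: 35(ω_s−ω_c) = −65(ω_r−ω_c),  ω_s=0, ω_r=1
Stage 1: 35(0−ω_c) = −65(1−ω_c)  ⇒  100ω_c = 65  ⇒  ω_c = 13/20
  ⇒ ω_c¹/ω_r¹ = 13/20
Stage 2: N_ring = 13 + 2·20 = 53
Stage 2: 13(ω_s−ω_c) = −53(ω_r−ω_c),  ω_s=0, ω_c=1
Stage 2: ω_r = 1 − (13/53)(0−1) = 66/53
  ⇒ ω_r²/ω_c² = 66/53
Coupling ω_c² = ω_c¹ ⇒ overall = 13/20 × 66/53 = 429/530

429/530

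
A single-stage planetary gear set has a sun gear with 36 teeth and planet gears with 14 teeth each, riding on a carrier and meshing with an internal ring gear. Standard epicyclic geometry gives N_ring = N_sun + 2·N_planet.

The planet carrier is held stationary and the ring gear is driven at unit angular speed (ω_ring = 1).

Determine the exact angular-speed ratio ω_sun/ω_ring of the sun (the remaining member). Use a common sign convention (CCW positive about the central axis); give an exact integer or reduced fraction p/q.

N_ring = 36 + 2·14 = 64
36(ω_s−ω_c) = −64(ω_r−ω_c),  ω_c=0, ω_r=1
ω_s = 0 − (64/36)(1−0) = -16/9
ω_s/ω_r = -16/9

-16/9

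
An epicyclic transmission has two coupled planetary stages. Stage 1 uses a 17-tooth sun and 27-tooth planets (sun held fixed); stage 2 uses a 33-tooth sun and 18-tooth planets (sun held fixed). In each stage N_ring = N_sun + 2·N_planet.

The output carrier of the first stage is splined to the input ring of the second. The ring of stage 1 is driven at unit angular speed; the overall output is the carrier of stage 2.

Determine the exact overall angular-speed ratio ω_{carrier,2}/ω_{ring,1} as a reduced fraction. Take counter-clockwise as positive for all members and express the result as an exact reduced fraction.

1633/2992

Stage 1: N_ring = 17 + 2·27 = 71
Stage 1: 17(ω_s−ω_c) = −71(ω_r−ω_c),  ω_s=0, ω_r=1
Stage 1: 17(0−ω_c) = −71(1−ω_c)  ⇒  88ω_c = 71  ⇒  ω_c = 71/88
  ⇒ ω_c¹/ω_r¹ = 71/88
Stage 2: N_ring = 33 + 2·18 = 69
Stage 2: 33(ω_s−ω_c) = −69(ω_r−ω_c),  ω_s=0, ω_r=1
Stage 2: 33(0−ω_c) = −69(1−ω_c)  ⇒  102ω_c = 69  ⇒  ω_c = 23/34
  ⇒ ω_c²/ω_r² = 23/34
Coupling ω_r² = ω_c¹ ⇒ overall = 71/88 × 23/34 = 1633/2992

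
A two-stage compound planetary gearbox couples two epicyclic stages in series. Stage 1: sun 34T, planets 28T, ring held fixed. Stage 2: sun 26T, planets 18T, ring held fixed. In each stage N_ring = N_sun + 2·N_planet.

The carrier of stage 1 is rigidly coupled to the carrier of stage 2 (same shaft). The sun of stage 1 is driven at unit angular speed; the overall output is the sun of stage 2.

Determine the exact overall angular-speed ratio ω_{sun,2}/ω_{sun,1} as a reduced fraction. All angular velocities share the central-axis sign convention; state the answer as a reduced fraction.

Stage 1: N_ring = 34 + 2·28 = 90
Stage 1: 34(ω_s−ω_c) = −90(ω_r−ω_c),  ω_r=0, ω_s=1
Stage 1: 34(1−ω_c) = −90(0−ω_c)  ⇒  124ω_c = 34  ⇒  ω_c = 17/62
  ⇒ ω_c¹/ω_s¹ = 17/62
Stage 2: N_ring = 26 + 2·18 = 62
Stage 2: 26(ω_s−ω_c) = −62(ω_r−ω_c),  ω_r=0, ω_c=1
Stage 2: ω_s = 1 − (62/26)(0−1) = 44/13
  ⇒ ω_s²/ω_c² = 44/13
Coupling ω_c² = ω_c¹ ⇒ overall = 17/62 × 44/13 = 374/403

374/403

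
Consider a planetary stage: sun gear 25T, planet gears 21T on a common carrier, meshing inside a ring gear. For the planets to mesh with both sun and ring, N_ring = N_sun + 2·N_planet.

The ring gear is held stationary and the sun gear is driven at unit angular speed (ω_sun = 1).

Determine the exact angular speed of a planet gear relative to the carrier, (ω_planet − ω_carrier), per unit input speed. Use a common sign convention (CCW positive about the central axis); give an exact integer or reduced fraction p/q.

-1675/1932

N_ring = 25 + 2·21 = 67
25(ω_s−ω_c) = −67(ω_r−ω_c),  ω_r=0, ω_s=1
25(1−ω_c) = −67(0−ω_c)  ⇒  92ω_c = 25  ⇒  ω_c = 25/92
sun–planet: 25·(1−25/92) = −21·(ω_p−ω_c)  ⇒  ω_p−ω_c = −(25/21)·(67/92) = -1675/1932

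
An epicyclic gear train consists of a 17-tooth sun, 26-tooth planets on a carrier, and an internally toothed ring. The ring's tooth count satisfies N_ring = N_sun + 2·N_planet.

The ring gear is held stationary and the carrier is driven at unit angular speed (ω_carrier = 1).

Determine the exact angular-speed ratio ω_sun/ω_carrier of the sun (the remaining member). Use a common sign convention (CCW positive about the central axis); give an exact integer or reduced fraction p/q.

N_ring = 17 + 2·26 = 69
17(ω_s−ω_c) = −69(ω_r−ω_c),  ω_r=0, ω_c=1
ω_s = 1 − (69/17)(0−1) = 86/17
ω_s/ω_c = 86/17

86/17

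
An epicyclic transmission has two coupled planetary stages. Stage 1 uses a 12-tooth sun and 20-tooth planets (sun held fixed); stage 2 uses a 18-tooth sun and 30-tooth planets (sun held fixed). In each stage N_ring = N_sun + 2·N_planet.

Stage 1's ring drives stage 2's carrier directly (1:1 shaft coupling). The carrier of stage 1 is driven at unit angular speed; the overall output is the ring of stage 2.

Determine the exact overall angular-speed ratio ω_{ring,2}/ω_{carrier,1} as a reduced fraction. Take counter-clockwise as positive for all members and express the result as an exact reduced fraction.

Stage 1: N_ring = 12 + 2·20 = 52
Stage 1: 12(ω_s−ω_c) = −52(ω_r−ω_c),  ω_s=0, ω_c=1
Stage 1: ω_r = 1 − (12/52)(0−1) = 16/13
  ⇒ ω_r¹/ω_c¹ = 16/13
Stage 2: N_ring = 18 + 2·30 = 78
Stage 2: 18(ω_s−ω_c) = −78(ω_r−ω_c),  ω_s=0, ω_c=1
Stage 2: ω_r = 1 − (18/78)(0−1) = 16/13
  ⇒ ω_r²/ω_c² = 16/13
Coupling ω_c² = ω_r¹ ⇒ overall = 16/13 × 16/13 = 256/169

256/169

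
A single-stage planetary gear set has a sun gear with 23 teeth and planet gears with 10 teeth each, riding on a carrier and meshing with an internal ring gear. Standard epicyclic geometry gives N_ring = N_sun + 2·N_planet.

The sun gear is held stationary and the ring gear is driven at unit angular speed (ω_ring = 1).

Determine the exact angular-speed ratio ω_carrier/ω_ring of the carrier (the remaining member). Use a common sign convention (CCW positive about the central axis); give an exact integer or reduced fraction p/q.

43/66

N_ring = 23 + 2·10 = 43
23(ω_s−ω_c) = −43(ω_r−ω_c),  ω_s=0, ω_r=1
23(0−ω_c) = −43(1−ω_c)  ⇒  66ω_c = 43  ⇒  ω_c = 43/66
ω_c/ω_r = 43/66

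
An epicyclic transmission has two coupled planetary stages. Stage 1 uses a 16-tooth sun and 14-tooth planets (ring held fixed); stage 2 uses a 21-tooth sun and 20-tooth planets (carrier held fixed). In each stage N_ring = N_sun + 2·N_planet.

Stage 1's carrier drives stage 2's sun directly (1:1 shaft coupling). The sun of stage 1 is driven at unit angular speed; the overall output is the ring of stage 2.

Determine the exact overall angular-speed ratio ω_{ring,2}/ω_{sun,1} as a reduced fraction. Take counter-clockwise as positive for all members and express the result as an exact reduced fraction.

Stage 1: N_ring = 16 + 2·14 = 44
Stage 1: 16(ω_s−ω_c) = −44(ω_r−ω_c),  ω_r=0, ω_s=1
Stage 1: 16(1−ω_c) = −44(0−ω_c)  ⇒  60ω_c = 16  ⇒  ω_c = 4/15
  ⇒ ω_c¹/ω_s¹ = 4/15
Stage 2: N_ring = 21 + 2·20 = 61
Stage 2: 21(ω_s−ω_c) = −61(ω_r−ω_c),  ω_c=0, ω_s=1
Stage 2: ω_r = 0 − (21/61)(1−0) = -21/61
  ⇒ ω_r²/ω_s² = -21/61
Coupling ω_s² = ω_c¹ ⇒ overall = 4/15 × -21/61 = -28/305

-28/305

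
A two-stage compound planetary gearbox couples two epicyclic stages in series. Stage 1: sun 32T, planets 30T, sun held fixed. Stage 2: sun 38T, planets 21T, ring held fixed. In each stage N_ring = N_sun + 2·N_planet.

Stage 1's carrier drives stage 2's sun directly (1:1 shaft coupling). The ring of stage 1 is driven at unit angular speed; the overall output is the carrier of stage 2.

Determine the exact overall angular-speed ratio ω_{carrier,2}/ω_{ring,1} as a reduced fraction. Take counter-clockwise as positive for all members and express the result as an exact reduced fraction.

437/1829

Stage 1: N_ring = 32 + 2·30 = 92
Stage 1: 32(ω_s−ω_c) = −92(ω_r−ω_c),  ω_s=0, ω_r=1
Stage 1: 32(0−ω_c) = −92(1−ω_c)  ⇒  124ω_c = 92  ⇒  ω_c = 23/31
  ⇒ ω_c¹/ω_r¹ = 23/31
Stage 2: N_ring = 38 + 2·21 = 80
Stage 2: 38(ω_s−ω_c) = −80(ω_r−ω_c),  ω_r=0, ω_s=1
Stage 2: 38(1−ω_c) = −80(0−ω_c)  ⇒  118ω_c = 38  ⇒  ω_c = 19/59
  ⇒ ω_c²/ω_s² = 19/59
Coupling ω_s² = ω_c¹ ⇒ overall = 23/31 × 19/59 = 437/1829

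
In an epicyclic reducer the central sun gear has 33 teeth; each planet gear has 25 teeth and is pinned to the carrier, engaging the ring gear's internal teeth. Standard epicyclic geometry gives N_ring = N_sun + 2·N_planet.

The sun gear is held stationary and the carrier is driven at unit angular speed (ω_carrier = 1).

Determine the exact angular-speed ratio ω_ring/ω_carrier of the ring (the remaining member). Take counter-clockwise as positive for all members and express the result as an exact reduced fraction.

116/83

N_ring = 33 + 2·25 = 83
33(ω_s−ω_c) = −83(ω_r−ω_c),  ω_s=0, ω_c=1
ω_r = 1 − (33/83)(0−1) = 116/83
ω_r/ω_c = 116/83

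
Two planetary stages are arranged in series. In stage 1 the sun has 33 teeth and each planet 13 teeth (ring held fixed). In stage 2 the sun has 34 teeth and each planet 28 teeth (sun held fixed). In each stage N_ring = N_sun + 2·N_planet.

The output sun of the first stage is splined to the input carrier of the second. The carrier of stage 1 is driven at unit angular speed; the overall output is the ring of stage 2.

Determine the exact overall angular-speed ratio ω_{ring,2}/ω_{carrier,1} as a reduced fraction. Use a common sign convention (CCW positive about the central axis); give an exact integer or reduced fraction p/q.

Stage 1: N_ring = 33 + 2·13 = 59
Stage 1: 33(ω_s−ω_c) = −59(ω_r−ω_c),  ω_r=0, ω_c=1
Stage 1: ω_s = 1 − (59/33)(0−1) = 92/33
  ⇒ ω_s¹/ω_c¹ = 92/33
Stage 2: N_ring = 34 + 2·28 = 90
Stage 2: 34(ω_s−ω_c) = −90(ω_r−ω_c),  ω_s=0, ω_c=1
Stage 2: ω_r = 1 − (34/90)(0−1) = 62/45
  ⇒ ω_r²/ω_c² = 62/45
Coupling ω_c² = ω_s¹ ⇒ overall = 92/33 × 62/45 = 5704/1485

5704/1485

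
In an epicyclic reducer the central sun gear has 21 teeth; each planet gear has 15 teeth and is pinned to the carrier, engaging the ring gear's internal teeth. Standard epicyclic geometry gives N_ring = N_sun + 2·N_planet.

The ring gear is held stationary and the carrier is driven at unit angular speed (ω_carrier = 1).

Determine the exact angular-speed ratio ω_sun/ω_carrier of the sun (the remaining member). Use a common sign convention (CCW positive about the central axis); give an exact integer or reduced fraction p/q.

24/7

N_ring = 21 + 2·15 = 51
21(ω_s−ω_c) = −51(ω_r−ω_c),  ω_r=0, ω_c=1
ω_s = 1 − (51/21)(0−1) = 24/7
ω_s/ω_c = 24/7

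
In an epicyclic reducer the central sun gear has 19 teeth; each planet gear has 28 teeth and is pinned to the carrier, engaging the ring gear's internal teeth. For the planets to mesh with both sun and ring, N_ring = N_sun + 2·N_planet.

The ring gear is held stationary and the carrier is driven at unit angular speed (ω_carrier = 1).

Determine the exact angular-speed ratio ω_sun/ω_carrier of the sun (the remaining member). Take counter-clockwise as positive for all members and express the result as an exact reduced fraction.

94/19

N_ring = 19 + 2·28 = 75
19(ω_s−ω_c) = −75(ω_r−ω_c),  ω_r=0, ω_c=1
ω_s = 1 − (75/19)(0−1) = 94/19
ω_s/ω_c = 94/19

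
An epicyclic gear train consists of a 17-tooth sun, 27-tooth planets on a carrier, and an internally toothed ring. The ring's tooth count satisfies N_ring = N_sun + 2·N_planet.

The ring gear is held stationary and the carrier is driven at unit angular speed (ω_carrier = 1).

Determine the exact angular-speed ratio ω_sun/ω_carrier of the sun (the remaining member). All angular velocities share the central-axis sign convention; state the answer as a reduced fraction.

N_ring = 17 + 2·27 = 71
17(ω_s−ω_c) = −71(ω_r−ω_c),  ω_r=0, ω_c=1
ω_s = 1 − (71/17)(0−1) = 88/17
ω_s/ω_c = 88/17

88/17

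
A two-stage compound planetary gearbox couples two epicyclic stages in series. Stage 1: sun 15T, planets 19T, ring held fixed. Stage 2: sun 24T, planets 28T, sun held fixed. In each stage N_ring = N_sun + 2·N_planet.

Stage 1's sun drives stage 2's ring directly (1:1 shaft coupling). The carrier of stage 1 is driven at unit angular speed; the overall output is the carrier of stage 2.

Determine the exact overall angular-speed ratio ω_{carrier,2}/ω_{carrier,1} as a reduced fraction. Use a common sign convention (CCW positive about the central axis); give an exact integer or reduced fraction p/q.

Stage 1: N_ring = 15 + 2·19 = 53
Stage 1: 15(ω_s−ω_c) = −53(ω_r−ω_c),  ω_r=0, ω_c=1
Stage 1: ω_s = 1 − (53/15)(0−1) = 68/15
  ⇒ ω_s¹/ω_c¹ = 68/15
Stage 2: N_ring = 24 + 2·28 = 80
Stage 2: 24(ω_s−ω_c) = −80(ω_r−ω_c),  ω_s=0, ω_r=1
Stage 2: 24(0−ω_c) = −80(1−ω_c)  ⇒  104ω_c = 80  ⇒  ω_c = 10/13
  ⇒ ω_c²/ω_r² = 10/13
Coupling ω_r² = ω_s¹ ⇒ overall = 68/15 × 10/13 = 136/39

136/39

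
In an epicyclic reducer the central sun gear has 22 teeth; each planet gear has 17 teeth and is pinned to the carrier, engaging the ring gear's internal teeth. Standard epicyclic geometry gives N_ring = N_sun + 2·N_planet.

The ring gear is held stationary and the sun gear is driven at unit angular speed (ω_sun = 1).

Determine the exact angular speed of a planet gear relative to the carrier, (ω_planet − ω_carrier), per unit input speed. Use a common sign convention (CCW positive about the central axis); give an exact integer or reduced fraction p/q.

N_ring = 22 + 2·17 = 56
22(ω_s−ω_c) = −56(ω_r−ω_c),  ω_r=0, ω_s=1
22(1−ω_c) = −56(0−ω_c)  ⇒  78ω_c = 22  ⇒  ω_c = 11/39
sun–planet: 22·(1−11/39) = −17·(ω_p−ω_c)  ⇒  ω_p−ω_c = −(22/17)·(28/39) = -616/663

-616/663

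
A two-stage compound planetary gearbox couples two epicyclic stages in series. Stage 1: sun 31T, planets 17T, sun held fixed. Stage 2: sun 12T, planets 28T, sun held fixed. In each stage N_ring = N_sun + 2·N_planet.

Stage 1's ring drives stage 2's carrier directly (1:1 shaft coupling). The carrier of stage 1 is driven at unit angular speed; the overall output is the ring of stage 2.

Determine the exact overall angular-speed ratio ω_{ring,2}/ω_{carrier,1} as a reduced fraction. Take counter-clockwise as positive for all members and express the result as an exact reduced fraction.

Stage 1: N_ring = 31 + 2·17 = 65
Stage 1: 31(ω_s−ω_c) = −65(ω_r−ω_c),  ω_s=0, ω_c=1
Stage 1: ω_r = 1 − (31/65)(0−1) = 96/65
  ⇒ ω_r¹/ω_c¹ = 96/65
Stage 2: N_ring = 12 + 2·28 = 68
Stage 2: 12(ω_s−ω_c) = −68(ω_r−ω_c),  ω_s=0, ω_c=1
Stage 2: ω_r = 1 − (12/68)(0−1) = 20/17
  ⇒ ω_r²/ω_c² = 20/17
Coupling ω_c² = ω_r¹ ⇒ overall = 96/65 × 20/17 = 384/221

384/221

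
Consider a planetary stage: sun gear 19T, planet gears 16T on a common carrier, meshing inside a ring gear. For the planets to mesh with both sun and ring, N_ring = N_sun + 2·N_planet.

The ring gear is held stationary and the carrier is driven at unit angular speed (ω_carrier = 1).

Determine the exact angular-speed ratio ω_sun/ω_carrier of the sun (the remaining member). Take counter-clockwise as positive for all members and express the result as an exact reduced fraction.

N_ring = 19 + 2·16 = 51
19(ω_s−ω_c) = −51(ω_r−ω_c),  ω_r=0, ω_c=1
ω_s = 1 − (51/19)(0−1) = 70/19
ω_s/ω_c = 70/19

70/19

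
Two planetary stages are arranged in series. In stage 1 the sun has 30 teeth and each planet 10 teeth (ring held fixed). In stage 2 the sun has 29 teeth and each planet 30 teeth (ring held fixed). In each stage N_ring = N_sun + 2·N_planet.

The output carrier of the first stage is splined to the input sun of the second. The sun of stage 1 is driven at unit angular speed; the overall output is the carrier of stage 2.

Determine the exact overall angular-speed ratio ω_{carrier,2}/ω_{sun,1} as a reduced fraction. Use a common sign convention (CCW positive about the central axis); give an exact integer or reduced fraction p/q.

87/944

Stage 1: N_ring = 30 + 2·10 = 50
Stage 1: 30(ω_s−ω_c) = −50(ω_r−ω_c),  ω_r=0, ω_s=1
Stage 1: 30(1−ω_c) = −50(0−ω_c)  ⇒  80ω_c = 30  ⇒  ω_c = 3/8
  ⇒ ω_c¹/ω_s¹ = 3/8
Stage 2: N_ring = 29 + 2·30 = 89
Stage 2: 29(ω_s−ω_c) = −89(ω_r−ω_c),  ω_r=0, ω_s=1
Stage 2: 29(1−ω_c) = −89(0−ω_c)  ⇒  118ω_c = 29  ⇒  ω_c = 29/118
  ⇒ ω_c²/ω_s² = 29/118
Coupling ω_s² = ω_c¹ ⇒ overall = 3/8 × 29/118 = 87/944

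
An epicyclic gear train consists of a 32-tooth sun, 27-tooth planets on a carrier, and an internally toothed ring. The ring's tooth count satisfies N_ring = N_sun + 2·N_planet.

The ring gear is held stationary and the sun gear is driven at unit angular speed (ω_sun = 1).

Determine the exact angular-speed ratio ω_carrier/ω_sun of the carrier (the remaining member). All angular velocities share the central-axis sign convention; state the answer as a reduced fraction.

N_ring = 32 + 2·27 = 86
32(ω_s−ω_c) = −86(ω_r−ω_c),  ω_r=0, ω_s=1
32(1−ω_c) = −86(0−ω_c)  ⇒  118ω_c = 32  ⇒  ω_c = 16/59
ω_c/ω_s = 16/59

16/59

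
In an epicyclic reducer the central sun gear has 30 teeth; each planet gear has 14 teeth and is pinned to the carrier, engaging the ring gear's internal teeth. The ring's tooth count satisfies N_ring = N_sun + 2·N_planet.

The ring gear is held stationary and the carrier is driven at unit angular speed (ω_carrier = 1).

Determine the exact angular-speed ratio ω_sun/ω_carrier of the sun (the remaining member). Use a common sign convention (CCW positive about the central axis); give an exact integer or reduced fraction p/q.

44/15

N_ring = 30 + 2·14 = 58
30(ω_s−ω_c) = −58(ω_r−ω_c),  ω_r=0, ω_c=1
ω_s = 1 − (58/30)(0−1) = 44/15
ω_s/ω_c = 44/15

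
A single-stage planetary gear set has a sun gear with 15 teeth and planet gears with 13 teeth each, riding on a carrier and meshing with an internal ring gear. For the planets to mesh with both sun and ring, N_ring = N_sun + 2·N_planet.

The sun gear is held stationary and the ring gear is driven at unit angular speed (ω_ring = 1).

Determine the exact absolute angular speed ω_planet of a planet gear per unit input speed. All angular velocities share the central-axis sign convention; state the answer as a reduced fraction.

N_ring = 15 + 2·13 = 41
15(ω_s−ω_c) = −41(ω_r−ω_c),  ω_s=0, ω_r=1
15(0−ω_c) = −41(1−ω_c)  ⇒  56ω_c = 41  ⇒  ω_c = 41/56
sun–planet: 15·(0−41/56) = −13·(ω_p−ω_c)  ⇒  ω_p−ω_c = −(15/13)·(-41/56) = 615/728
ω_p = 41/56 + 615/728 = 41/26

41/26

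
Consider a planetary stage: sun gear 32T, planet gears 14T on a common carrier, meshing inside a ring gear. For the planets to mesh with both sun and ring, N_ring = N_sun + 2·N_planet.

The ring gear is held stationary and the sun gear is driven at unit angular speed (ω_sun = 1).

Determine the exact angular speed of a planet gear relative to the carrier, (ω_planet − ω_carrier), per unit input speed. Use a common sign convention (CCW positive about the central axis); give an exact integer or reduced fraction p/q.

-240/161

N_ring = 32 + 2·14 = 60
32(ω_s−ω_c) = −60(ω_r−ω_c),  ω_r=0, ω_s=1
32(1−ω_c) = −60(0−ω_c)  ⇒  92ω_c = 32  ⇒  ω_c = 8/23
sun–planet: 32·(1−8/23) = −14·(ω_p−ω_c)  ⇒  ω_p−ω_c = −(32/14)·(15/23) = -240/161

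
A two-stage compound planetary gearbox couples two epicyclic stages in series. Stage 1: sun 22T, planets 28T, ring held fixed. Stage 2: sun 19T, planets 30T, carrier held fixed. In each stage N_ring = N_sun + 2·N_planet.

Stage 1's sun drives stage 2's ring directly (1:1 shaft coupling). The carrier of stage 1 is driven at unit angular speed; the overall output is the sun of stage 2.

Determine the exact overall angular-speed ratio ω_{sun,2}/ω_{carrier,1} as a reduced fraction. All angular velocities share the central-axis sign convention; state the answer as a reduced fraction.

Stage 1: N_ring = 22 + 2·28 = 78
Stage 1: 22(ω_s−ω_c) = −78(ω_r−ω_c),  ω_r=0, ω_c=1
Stage 1: ω_s = 1 − (78/22)(0−1) = 50/11
  ⇒ ω_s¹/ω_c¹ = 50/11
Stage 2: N_ring = 19 + 2·30 = 79
Stage 2: 19(ω_s−ω_c) = −79(ω_r−ω_c),  ω_c=0, ω_r=1
Stage 2: ω_s = 0 − (79/19)(1−0) = -79/19
  ⇒ ω_s²/ω_r² = -79/19
Coupling ω_r² = ω_s¹ ⇒ overall = 50/11 × -79/19 = -3950/209

-3950/209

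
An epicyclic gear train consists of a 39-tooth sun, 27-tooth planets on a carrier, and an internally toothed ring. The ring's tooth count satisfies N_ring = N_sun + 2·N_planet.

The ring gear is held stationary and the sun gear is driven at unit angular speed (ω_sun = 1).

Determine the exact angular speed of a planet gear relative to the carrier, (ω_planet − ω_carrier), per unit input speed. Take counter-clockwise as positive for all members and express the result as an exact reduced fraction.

N_ring = 39 + 2·27 = 93
39(ω_s−ω_c) = −93(ω_r−ω_c),  ω_r=0, ω_s=1
39(1−ω_c) = −93(0−ω_c)  ⇒  132ω_c = 39  ⇒  ω_c = 13/44
sun–planet: 39·(1−13/44) = −27·(ω_p−ω_c)  ⇒  ω_p−ω_c = −(39/27)·(31/44) = -403/396

-403/396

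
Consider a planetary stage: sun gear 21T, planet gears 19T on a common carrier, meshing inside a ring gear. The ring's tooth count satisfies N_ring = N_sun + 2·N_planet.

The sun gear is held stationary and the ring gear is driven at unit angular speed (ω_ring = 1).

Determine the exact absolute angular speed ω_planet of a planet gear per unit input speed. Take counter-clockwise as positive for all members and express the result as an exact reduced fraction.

N_ring = 21 + 2·19 = 59
21(ω_s−ω_c) = −59(ω_r−ω_c),  ω_s=0, ω_r=1
21(0−ω_c) = −59(1−ω_c)  ⇒  80ω_c = 59  ⇒  ω_c = 59/80
sun–planet: 21·(0−59/80) = −19·(ω_p−ω_c)  ⇒  ω_p−ω_c = −(21/19)·(-59/80) = 1239/1520
ω_p = 59/80 + 1239/1520 = 59/38

59/38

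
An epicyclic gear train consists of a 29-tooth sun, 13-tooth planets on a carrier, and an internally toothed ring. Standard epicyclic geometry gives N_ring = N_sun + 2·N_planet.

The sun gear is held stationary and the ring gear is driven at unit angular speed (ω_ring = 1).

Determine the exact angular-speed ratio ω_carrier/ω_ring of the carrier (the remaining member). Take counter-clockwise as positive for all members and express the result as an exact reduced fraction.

N_ring = 29 + 2·13 = 55
29(ω_s−ω_c) = −55(ω_r−ω_c),  ω_s=0, ω_r=1
29(0−ω_c) = −55(1−ω_c)  ⇒  84ω_c = 55  ⇒  ω_c = 55/84
ω_c/ω_r = 55/84

55/84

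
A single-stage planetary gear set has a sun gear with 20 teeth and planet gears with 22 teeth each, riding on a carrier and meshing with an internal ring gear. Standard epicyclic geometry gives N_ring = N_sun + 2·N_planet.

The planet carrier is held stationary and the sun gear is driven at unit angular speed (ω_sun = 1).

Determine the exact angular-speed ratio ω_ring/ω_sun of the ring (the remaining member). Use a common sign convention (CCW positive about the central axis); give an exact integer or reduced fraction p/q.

N_ring = 20 + 2·22 = 64
20(ω_s−ω_c) = −64(ω_r−ω_c),  ω_c=0, ω_s=1
ω_r = 0 − (20/64)(1−0) = -5/16
ω_r/ω_s = -5/16

-5/16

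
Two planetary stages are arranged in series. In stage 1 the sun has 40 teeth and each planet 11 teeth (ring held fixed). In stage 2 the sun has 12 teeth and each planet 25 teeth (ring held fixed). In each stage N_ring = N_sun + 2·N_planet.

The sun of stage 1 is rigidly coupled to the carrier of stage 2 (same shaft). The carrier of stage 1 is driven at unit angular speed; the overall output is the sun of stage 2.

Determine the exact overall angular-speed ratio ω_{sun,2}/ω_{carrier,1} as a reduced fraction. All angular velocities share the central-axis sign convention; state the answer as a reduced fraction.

Stage 1: N_ring = 40 + 2·11 = 62
Stage 1: 40(ω_s−ω_c) = −62(ω_r−ω_c),  ω_r=0, ω_c=1
Stage 1: ω_s = 1 − (62/40)(0−1) = 51/20
  ⇒ ω_s¹/ω_c¹ = 51/20
Stage 2: N_ring = 12 + 2·25 = 62
Stage 2: 12(ω_s−ω_c) = −62(ω_r−ω_c),  ω_r=0, ω_c=1
Stage 2: ω_s = 1 − (62/12)(0−1) = 37/6
  ⇒ ω_s²/ω_c² = 37/6
Coupling ω_c² = ω_s¹ ⇒ overall = 51/20 × 37/6 = 629/40

629/40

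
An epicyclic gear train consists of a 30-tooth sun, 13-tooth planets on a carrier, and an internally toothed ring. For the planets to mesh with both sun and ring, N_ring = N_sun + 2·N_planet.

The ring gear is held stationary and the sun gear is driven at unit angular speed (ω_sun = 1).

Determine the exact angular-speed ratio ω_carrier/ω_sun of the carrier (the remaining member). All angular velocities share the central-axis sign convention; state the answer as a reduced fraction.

N_ring = 30 + 2·13 = 56
30(ω_s−ω_c) = −56(ω_r−ω_c),  ω_r=0, ω_s=1
30(1−ω_c) = −56(0−ω_c)  ⇒  86ω_c = 30  ⇒  ω_c = 15/43
ω_c/ω_s = 15/43

15/43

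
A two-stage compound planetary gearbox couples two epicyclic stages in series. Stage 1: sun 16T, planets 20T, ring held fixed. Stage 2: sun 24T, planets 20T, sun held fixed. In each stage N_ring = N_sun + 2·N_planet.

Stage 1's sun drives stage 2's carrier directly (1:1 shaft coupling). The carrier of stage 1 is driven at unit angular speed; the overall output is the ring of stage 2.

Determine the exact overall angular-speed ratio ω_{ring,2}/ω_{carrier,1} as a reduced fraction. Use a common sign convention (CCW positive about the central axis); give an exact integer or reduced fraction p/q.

Stage 1: N_ring = 16 + 2·20 = 56
Stage 1: 16(ω_s−ω_c) = −56(ω_r−ω_c),  ω_r=0, ω_c=1
Stage 1: ω_s = 1 − (56/16)(0−1) = 9/2
  ⇒ ω_s¹/ω_c¹ = 9/2
Stage 2: N_ring = 24 + 2·20 = 64
Stage 2: 24(ω_s−ω_c) = −64(ω_r−ω_c),  ω_s=0, ω_c=1
Stage 2: ω_r = 1 − (24/64)(0−1) = 11/8
  ⇒ ω_r²/ω_c² = 11/8
Coupling ω_c² = ω_s¹ ⇒ overall = 9/2 × 11/8 = 99/16

99/16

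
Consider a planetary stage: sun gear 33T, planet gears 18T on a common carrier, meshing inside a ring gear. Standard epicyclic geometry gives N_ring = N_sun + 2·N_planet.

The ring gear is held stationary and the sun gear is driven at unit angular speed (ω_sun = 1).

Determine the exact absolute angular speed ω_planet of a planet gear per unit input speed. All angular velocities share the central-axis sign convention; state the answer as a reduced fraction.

N_ring = 33 + 2·18 = 69
33(ω_s−ω_c) = −69(ω_r−ω_c),  ω_r=0, ω_s=1
33(1−ω_c) = −69(0−ω_c)  ⇒  102ω_c = 33  ⇒  ω_c = 11/34
sun–planet: 33·(1−11/34) = −18·(ω_p−ω_c)  ⇒  ω_p−ω_c = −(33/18)·(23/34) = -253/204
ω_p = 11/34 − 253/204 = -11/12

-11/12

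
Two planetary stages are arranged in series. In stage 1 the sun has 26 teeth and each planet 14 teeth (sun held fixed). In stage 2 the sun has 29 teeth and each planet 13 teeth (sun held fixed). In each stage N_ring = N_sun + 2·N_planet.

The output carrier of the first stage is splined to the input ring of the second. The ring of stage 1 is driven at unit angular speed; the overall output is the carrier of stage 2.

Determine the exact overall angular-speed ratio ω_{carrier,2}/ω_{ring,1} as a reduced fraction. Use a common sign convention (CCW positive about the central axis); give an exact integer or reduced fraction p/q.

99/224

Stage 1: N_ring = 26 + 2·14 = 54
Stage 1: 26(ω_s−ω_c) = −54(ω_r−ω_c),  ω_s=0, ω_r=1
Stage 1: 26(0−ω_c) = −54(1−ω_c)  ⇒  80ω_c = 54  ⇒  ω_c = 27/40
  ⇒ ω_c¹/ω_r¹ = 27/40
Stage 2: N_ring = 29 + 2·13 = 55
Stage 2: 29(ω_s−ω_c) = −55(ω_r−ω_c),  ω_s=0, ω_r=1
Stage 2: 29(0−ω_c) = −55(1−ω_c)  ⇒  84ω_c = 55  ⇒  ω_c = 55/84
  ⇒ ω_c²/ω_r² = 55/84
Coupling ω_r² = ω_c¹ ⇒ overall = 27/40 × 55/84 = 99/224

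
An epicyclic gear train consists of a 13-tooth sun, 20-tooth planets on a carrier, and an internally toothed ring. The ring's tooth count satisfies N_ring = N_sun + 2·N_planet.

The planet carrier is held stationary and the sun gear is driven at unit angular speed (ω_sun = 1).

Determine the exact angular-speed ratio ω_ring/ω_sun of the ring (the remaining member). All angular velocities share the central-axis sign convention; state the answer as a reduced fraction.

N_ring = 13 + 2·20 = 53
13(ω_s−ω_c) = −53(ω_r−ω_c),  ω_c=0, ω_s=1
ω_r = 0 − (13/53)(1−0) = -13/53
ω_r/ω_s = -13/53

-13/53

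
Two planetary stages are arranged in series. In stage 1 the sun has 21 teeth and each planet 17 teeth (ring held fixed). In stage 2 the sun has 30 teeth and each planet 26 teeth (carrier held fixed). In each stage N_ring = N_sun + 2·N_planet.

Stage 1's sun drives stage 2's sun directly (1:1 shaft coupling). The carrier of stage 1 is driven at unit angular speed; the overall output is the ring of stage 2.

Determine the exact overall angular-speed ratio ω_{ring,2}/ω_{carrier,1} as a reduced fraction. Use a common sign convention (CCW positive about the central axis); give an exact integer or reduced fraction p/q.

Stage 1: N_ring = 21 + 2·17 = 55
Stage 1: 21(ω_s−ω_c) = −55(ω_r−ω_c),  ω_r=0, ω_c=1
Stage 1: ω_s = 1 − (55/21)(0−1) = 76/21
  ⇒ ω_s¹/ω_c¹ = 76/21
Stage 2: N_ring = 30 + 2·26 = 82
Stage 2: 30(ω_s−ω_c) = −82(ω_r−ω_c),  ω_c=0, ω_s=1
Stage 2: ω_r = 0 − (30/82)(1−0) = -15/41
  ⇒ ω_r²/ω_s² = -15/41
Coupling ω_s² = ω_s¹ ⇒ overall = 76/21 × -15/41 = -380/287

-380/287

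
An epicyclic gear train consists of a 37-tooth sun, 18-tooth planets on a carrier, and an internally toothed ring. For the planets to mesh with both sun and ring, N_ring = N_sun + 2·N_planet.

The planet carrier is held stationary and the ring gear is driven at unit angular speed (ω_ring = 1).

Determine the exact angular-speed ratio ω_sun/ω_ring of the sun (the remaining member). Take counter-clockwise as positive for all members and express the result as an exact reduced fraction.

-73/37

N_ring = 37 + 2·18 = 73
37(ω_s−ω_c) = −73(ω_r−ω_c),  ω_c=0, ω_r=1
ω_s = 0 − (73/37)(1−0) = -73/37
ω_s/ω_r = -73/37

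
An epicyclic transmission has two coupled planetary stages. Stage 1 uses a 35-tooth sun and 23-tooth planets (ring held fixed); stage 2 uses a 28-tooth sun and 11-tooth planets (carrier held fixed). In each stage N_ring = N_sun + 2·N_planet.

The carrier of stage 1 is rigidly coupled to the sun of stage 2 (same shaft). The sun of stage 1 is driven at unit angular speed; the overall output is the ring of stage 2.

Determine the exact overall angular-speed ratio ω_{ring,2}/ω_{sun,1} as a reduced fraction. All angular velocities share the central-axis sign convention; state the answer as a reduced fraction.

Stage 1: N_ring = 35 + 2·23 = 81
Stage 1: 35(ω_s−ω_c) = −81(ω_r−ω_c),  ω_r=0, ω_s=1
Stage 1: 35(1−ω_c) = −81(0−ω_c)  ⇒  116ω_c = 35  ⇒  ω_c = 35/116
  ⇒ ω_c¹/ω_s¹ = 35/116
Stage 2: N_ring = 28 + 2·11 = 50
Stage 2: 28(ω_s−ω_c) = −50(ω_r−ω_c),  ω_c=0, ω_s=1
Stage 2: ω_r = 0 − (28/50)(1−0) = -14/25
  ⇒ ω_r²/ω_s² = -14/25
Coupling ω_s² = ω_c¹ ⇒ overall = 35/116 × -14/25 = -49/290

-49/290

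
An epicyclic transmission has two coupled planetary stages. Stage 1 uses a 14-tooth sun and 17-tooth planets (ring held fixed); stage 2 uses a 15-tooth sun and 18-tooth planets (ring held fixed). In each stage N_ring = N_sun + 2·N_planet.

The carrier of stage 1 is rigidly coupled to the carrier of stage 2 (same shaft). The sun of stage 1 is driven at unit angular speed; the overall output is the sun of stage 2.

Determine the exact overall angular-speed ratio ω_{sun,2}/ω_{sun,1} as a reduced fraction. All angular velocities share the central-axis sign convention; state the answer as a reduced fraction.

Stage 1: N_ring = 14 + 2·17 = 48
Stage 1: 14(ω_s−ω_c) = −48(ω_r−ω_c),  ω_r=0, ω_s=1
Stage 1: 14(1−ω_c) = −48(0−ω_c)  ⇒  62ω_c = 14  ⇒  ω_c = 7/31
  ⇒ ω_c¹/ω_s¹ = 7/31
Stage 2: N_ring = 15 + 2·18 = 51
Stage 2: 15(ω_s−ω_c) = −51(ω_r−ω_c),  ω_r=0, ω_c=1
Stage 2: ω_s = 1 − (51/15)(0−1) = 22/5
  ⇒ ω_s²/ω_c² = 22/5
Coupling ω_c² = ω_c¹ ⇒ overall = 7/31 × 22/5 = 154/155

154/155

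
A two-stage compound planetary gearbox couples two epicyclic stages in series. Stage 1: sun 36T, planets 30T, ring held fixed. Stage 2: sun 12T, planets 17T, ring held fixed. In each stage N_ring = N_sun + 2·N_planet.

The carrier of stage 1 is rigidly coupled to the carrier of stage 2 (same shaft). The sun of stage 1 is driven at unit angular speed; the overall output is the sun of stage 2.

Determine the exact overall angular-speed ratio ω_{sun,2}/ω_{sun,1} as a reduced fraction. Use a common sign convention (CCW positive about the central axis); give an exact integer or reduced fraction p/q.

29/22

Stage 1: N_ring = 36 + 2·30 = 96
Stage 1: 36(ω_s−ω_c) = −96(ω_r−ω_c),  ω_r=0, ω_s=1
Stage 1: 36(1−ω_c) = −96(0−ω_c)  ⇒  132ω_c = 36  ⇒  ω_c = 3/11
  ⇒ ω_c¹/ω_s¹ = 3/11
Stage 2: N_ring = 12 + 2·17 = 46
Stage 2: 12(ω_s−ω_c) = −46(ω_r−ω_c),  ω_r=0, ω_c=1
Stage 2: ω_s = 1 − (46/12)(0−1) = 29/6
  ⇒ ω_s²/ω_c² = 29/6
Coupling ω_c² = ω_c¹ ⇒ overall = 3/11 × 29/6 = 29/22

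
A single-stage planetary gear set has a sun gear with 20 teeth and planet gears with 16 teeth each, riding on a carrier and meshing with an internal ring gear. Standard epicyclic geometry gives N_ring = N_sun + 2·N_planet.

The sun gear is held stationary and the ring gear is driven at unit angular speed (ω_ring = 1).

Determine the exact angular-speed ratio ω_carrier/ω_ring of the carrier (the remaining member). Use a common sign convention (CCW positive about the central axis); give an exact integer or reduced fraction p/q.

13/18

N_ring = 20 + 2·16 = 52
20(ω_s−ω_c) = −52(ω_r−ω_c),  ω_s=0, ω_r=1
20(0−ω_c) = −52(1−ω_c)  ⇒  72ω_c = 52  ⇒  ω_c = 13/18
ω_c/ω_r = 13/18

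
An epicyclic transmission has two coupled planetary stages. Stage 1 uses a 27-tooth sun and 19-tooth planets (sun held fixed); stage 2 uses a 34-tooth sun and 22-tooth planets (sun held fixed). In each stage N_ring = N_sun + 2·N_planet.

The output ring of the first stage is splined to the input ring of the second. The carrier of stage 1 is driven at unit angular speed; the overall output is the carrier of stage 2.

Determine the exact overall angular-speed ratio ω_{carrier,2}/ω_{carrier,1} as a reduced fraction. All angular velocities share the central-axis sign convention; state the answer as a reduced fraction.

Stage 1: N_ring = 27 + 2·19 = 65
Stage 1: 27(ω_s−ω_c) = −65(ω_r−ω_c),  ω_s=0, ω_c=1
Stage 1: ω_r = 1 − (27/65)(0−1) = 92/65
  ⇒ ω_r¹/ω_c¹ = 92/65
Stage 2: N_ring = 34 + 2·22 = 78
Stage 2: 34(ω_s−ω_c) = −78(ω_r−ω_c),  ω_s=0, ω_r=1
Stage 2: 34(0−ω_c) = −78(1−ω_c)  ⇒  112ω_c = 78  ⇒  ω_c = 39/56
  ⇒ ω_c²/ω_r² = 39/56
Coupling ω_r² = ω_r¹ ⇒ overall = 92/65 × 39/56 = 69/70

69/70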